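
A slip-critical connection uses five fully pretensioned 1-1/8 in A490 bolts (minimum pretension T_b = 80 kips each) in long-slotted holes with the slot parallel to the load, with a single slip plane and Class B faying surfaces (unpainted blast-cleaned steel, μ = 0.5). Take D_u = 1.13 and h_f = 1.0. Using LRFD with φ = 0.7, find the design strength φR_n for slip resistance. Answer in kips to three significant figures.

R_n = μ · D_u · h_f · T_b · n_s · n_b = 0.5 × 1.13 × 1.0 × 80 × 1 × 5 = 226 kips.
Design strength φR_n = 0.7 × 226 = 158 kips.

158 kips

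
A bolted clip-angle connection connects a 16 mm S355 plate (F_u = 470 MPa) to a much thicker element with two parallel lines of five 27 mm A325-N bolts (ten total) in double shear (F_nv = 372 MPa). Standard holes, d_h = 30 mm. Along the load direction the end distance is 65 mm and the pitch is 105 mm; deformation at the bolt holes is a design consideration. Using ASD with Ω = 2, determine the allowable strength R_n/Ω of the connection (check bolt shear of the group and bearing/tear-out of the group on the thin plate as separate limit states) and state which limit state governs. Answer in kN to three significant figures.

2130 kN (bolt shear governs)

Bolt shear: A_b = π·27²/4 = 572.6 mm²; R_n = 372 × 572.6 × 10 × 2 / 1000 = 4260 kN → 4260 / 2 = 2130 kN.
Bearing (1.2 l_c t F_u ≤ 2.4 d t F_u): upper limit = 2.4·27·16·470 / 1000 = 487.3 kN.
  Edge l_c = 65 − 30/2 = 50 → r_n = 451.2 kN; interior l_c = 105 − 30 = 75 → r_n = 487.3 kN.
  R_n,bearing = 2·451.2 + 8·487.3 = 4801 kN → 4801 / 2 = 2400 kN.
Bolt shear governs: 2130 kN.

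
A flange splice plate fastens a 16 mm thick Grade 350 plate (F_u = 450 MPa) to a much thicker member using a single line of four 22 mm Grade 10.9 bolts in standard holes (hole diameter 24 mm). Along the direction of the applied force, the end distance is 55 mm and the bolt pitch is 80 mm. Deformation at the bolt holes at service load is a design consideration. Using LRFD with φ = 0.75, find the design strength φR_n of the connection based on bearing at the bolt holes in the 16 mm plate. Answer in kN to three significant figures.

Per bolt r_n = 1.2 l_c t F_u ≤ 2.4 d t F_u; upper limit = 2.4 × 22 × 16 × 450 / 1000 = 380.2 kN.
Edge bolt: l_c = 55 − 24/2 = 43 mm → 1.2 × 43 × 16 × 450 / 1000 = 371.5 → r_n = 371.5 kN.
Interior bolts: l_c = 80 − 24 = 56 mm → 1.2 × 56 × 16 × 450 / 1000 = 483.8 → r_n = 380.2 kN.
R_n = 1 × 371.5 + 3 × 380.2 = 1512 kN.
Design strength φR_n = 0.75 × 1512 = 1130 kN.

1130 kN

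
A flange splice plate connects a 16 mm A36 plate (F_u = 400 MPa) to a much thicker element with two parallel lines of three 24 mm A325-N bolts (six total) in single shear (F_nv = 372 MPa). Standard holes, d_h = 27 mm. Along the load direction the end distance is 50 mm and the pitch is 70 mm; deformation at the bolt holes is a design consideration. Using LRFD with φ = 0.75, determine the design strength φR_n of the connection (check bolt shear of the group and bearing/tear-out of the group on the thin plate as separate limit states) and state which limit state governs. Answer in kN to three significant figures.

757 kN (bolt shear governs)

Bolt shear: A_b = π·24²/4 = 452.4 mm²; R_n = 372 × 452.4 × 6 × 1 / 1000 = 1010 kN → 0.75 × 1010 = 757 kN.
Bearing (1.2 l_c t F_u ≤ 2.4 d t F_u): upper limit = 2.4·24·16·400 / 1000 = 368.6 kN.
  Edge l_c = 50 − 27/2 = 36.5 → r_n = 280.3 kN; interior l_c = 70 − 27 = 43 → r_n = 330.2 kN.
  R_n,bearing = 2·280.3 + 4·330.2 = 1882 kN → 0.75 × 1882 = 1410 kN.
Bolt shear governs: 757 kN.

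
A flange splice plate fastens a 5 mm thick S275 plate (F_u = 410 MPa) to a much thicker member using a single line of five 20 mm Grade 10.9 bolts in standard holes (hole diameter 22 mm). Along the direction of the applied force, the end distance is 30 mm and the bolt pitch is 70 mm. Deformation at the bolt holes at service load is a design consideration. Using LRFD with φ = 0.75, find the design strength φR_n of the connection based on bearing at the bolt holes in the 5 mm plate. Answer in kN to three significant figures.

330 kN

Per bolt r_n = 1.2 l_c t F_u ≤ 2.4 d t F_u; upper limit = 2.4 × 20 × 5 × 410 / 1000 = 98.4 kN.
Edge bolt: l_c = 30 − 22/2 = 19 mm → 1.2 × 19 × 5 × 410 / 1000 = 46.74 → r_n = 46.74 kN.
Interior bolts: l_c = 70 − 22 = 48 mm → 1.2 × 48 × 5 × 410 / 1000 = 118.1 → r_n = 98.4 kN.
R_n = 1 × 46.74 + 4 × 98.4 = 440.3 kN.
Design strength φR_n = 0.75 × 440.3 = 330 kN.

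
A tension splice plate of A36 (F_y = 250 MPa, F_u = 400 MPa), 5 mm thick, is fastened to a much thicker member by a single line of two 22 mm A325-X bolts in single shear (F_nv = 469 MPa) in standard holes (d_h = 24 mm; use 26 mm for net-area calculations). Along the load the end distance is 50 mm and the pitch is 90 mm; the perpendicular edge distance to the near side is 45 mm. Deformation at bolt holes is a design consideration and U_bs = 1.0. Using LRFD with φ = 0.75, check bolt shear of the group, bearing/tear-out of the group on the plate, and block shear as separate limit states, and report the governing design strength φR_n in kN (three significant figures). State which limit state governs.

127 kN (block shear governs)

Bolt shear: A_b = π·22²/4 = 380.1 mm²; R_n = 469 × 380.1 × 2 × 1 / 1000 = 356.6 kN → 0.75 × 356.6 = 267 kN.
Bearing: edge l_c = 38, r_n = 91.2 kN; interior l_c = 66, r_n = 105.6 kN; R_n = 91.2 + 1·105.6 = 196.8 kN → 148 kN.
Block shear: A_gv = 700, A_nv = 505, A_nt = 160 mm²; R_n = min(0.6F_uA_nv, 0.6F_yA_gv) + U_bs·F_u·A_nt = 169 kN → 127 kN.
Block shear governs: 127 kN.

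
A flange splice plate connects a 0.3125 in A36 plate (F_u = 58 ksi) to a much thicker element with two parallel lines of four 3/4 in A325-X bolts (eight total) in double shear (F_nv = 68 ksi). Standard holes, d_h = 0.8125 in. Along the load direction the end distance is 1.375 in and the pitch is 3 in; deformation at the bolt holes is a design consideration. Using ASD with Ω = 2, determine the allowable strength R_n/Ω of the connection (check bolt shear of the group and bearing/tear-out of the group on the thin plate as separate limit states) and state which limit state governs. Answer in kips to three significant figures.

119 kips (bearing governs)

Bolt shear: A_b = π·0.75²/4 = 0.4418 in²; R_n = 68 × 0.4418 × 8 × 2 = 480.7 kips → 480.7 / 2 = 240 kips.
Bearing (1.2 l_c t F_u ≤ 2.4 d t F_u): upper limit = 2.4·0.75·0.3125·58 = 32.62 kips.
  Edge l_c = 1.375 − 0.8125/2 = 0.9688 → r_n = 21.07 kips; interior l_c = 3 − 0.8125 = 2.188 → r_n = 32.62 kips.
  R_n,bearing = 2·21.07 + 6·32.62 = 237.9 kips → 237.9 / 2 = 119 kips.
Bearing governs: 119 kips.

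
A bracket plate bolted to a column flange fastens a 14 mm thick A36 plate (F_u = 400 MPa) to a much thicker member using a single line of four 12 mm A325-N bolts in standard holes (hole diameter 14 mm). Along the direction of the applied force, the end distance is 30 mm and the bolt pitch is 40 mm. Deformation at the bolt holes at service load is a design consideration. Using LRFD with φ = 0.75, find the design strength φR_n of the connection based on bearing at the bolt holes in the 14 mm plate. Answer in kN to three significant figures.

Per bolt r_n = 1.2 l_c t F_u ≤ 2.4 d t F_u; upper limit = 2.4 × 12 × 14 × 400 / 1000 = 161.3 kN.
Edge bolt: l_c = 30 − 14/2 = 23 mm → 1.2 × 23 × 14 × 400 / 1000 = 154.6 → r_n = 154.6 kN.
Interior bolts: l_c = 40 − 14 = 26 mm → 1.2 × 26 × 14 × 400 / 1000 = 174.7 → r_n = 161.3 kN.
R_n = 1 × 154.6 + 3 × 161.3 = 638.4 kN.
Design strength φR_n = 0.75 × 638.4 = 479 kN.

479 kN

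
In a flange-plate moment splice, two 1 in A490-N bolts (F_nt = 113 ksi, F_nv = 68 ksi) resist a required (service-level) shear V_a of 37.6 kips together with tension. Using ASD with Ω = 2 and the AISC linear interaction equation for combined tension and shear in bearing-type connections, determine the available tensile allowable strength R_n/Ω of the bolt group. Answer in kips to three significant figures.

52.9 kips

A_b = π·1²/4 = 0.7854 in²; f_rv = 37.6 / (2 × 0.7854) = 23.94 ksi.
F'_nt = 1.3 F_nt − (Ω F_nt / F_nv) f_rv = 1.3·113 − (2·113/68)·23.94 = 67.34 ksi, capped at F_nt → F'_nt = 67.34 ksi.
R_n = F'_nt · A_b · n = 67.34 × 0.7854 × 2 = 105.8 kips.
Allowable strength R_n/Ω = 105.8 / 2 = 52.9 kips.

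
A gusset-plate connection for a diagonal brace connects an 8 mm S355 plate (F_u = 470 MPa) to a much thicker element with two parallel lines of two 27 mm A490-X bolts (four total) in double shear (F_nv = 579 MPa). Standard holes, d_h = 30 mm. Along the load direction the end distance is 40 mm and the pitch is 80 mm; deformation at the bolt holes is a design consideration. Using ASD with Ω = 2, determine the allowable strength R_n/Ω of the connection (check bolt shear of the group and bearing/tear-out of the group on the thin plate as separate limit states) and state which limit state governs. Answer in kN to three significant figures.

Bolt shear: A_b = π·27²/4 = 572.6 mm²; R_n = 579 × 572.6 × 4 × 2 / 1000 = 2652 kN → 2652 / 2 = 1330 kN.
Bearing (1.2 l_c t F_u ≤ 2.4 d t F_u): upper limit = 2.4·27·8·470 / 1000 = 243.6 kN.
  Edge l_c = 40 − 30/2 = 25 → r_n = 112.8 kN; interior l_c = 80 − 30 = 50 → r_n = 225.6 kN.
  R_n,bearing = 2·112.8 + 2·225.6 = 676.8 kN → 676.8 / 2 = 338 kN.
Bearing governs: 338 kN.

338 kN (bearing governs)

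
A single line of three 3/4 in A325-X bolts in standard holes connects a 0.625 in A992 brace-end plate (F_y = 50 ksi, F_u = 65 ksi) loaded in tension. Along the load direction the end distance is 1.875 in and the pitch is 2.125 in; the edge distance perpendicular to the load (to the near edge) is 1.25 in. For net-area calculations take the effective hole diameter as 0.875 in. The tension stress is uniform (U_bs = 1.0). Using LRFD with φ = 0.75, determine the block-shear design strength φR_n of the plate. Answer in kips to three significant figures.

96.7 kips

Shear plane L_v = 1.875 + 2·2.125 = 6.125 in; A_gv = 6.125 × 0.625 = 3.828 in².
A_nv = (6.125 − 2.5·0.875) × 0.625 = 2.461 in².
A_nt = (1.25 − 0.5·0.875) × 0.625 = 0.5078 in².
0.6 F_u A_nv = 95.98 kips; 0.6 F_y A_gv = 114.8 kips → shear rupture governs the shear term.
R_n = 95.98 + 1.0 × 65 × 0.5078 = 129 kips.
Design strength φR_n = 0.75 × 129 = 96.7 kips.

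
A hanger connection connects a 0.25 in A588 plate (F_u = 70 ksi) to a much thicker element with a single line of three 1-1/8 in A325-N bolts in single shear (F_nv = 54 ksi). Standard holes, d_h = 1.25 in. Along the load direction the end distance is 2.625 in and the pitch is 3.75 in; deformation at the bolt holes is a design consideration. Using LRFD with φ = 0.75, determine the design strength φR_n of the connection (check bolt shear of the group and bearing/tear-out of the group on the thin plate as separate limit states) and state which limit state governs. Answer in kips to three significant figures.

Bolt shear: A_b = π·1.125²/4 = 0.994 in²; R_n = 54 × 0.994 × 3 × 1 = 161 kips → 0.75 × 161 = 121 kips.
Bearing (1.2 l_c t F_u ≤ 2.4 d t F_u): upper limit = 2.4·1.125·0.25·70 = 47.25 kips.
  Edge l_c = 2.625 − 1.25/2 = 2 → r_n = 42 kips; interior l_c = 3.75 − 1.25 = 2.5 → r_n = 47.25 kips.
  R_n,bearing = 1·42 + 2·47.25 = 136.5 kips → 0.75 × 136.5 = 102 kips.
Bearing governs: 102 kips.

102 kips (bearing governs)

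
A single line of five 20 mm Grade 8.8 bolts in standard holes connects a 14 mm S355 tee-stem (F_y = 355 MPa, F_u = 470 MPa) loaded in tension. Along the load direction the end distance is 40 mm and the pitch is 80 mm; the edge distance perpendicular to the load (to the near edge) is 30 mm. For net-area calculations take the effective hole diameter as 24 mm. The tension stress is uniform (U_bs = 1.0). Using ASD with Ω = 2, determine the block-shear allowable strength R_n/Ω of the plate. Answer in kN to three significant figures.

Shear plane L_v = 40 + 4·80 = 360 mm; A_gv = 360 × 14 = 5040 mm².
A_nv = (360 − 4.5·24) × 14 = 3528 mm².
A_nt = (30 − 0.5·24) × 14 = 252 mm².
0.6 F_u A_nv = 994.9 kN; 0.6 F_y A_gv = 1074 kN → shear rupture governs the shear term.
R_n = 994.9 + 1.0 × 470 × 252 / 1000 = 1113 kN.
Allowable strength R_n/Ω = 1113 / 2 = 557 kN.

557 kN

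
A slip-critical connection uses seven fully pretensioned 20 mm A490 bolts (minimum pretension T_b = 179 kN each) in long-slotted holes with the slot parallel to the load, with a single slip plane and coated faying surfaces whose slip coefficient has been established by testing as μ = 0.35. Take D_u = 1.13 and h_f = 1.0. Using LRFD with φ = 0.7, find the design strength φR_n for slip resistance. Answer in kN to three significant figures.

347 kN

R_n = μ · D_u · h_f · T_b · n_s · n_b = 0.35 × 1.13 × 1.0 × 179 × 1 × 7 = 495.6 kN.
Design strength φR_n = 0.7 × 495.6 = 347 kN.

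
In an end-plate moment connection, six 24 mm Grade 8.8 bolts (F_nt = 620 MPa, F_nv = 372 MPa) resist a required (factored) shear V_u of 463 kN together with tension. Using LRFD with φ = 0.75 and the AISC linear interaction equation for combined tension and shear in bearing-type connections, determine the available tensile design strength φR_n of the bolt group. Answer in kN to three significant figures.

A_b = π·24²/4 = 452.4 mm²; f_rv = 463 × 1000 / (6 × 452.4) = 170.6 MPa.
F'_nt = 1.3 F_nt − (F_nt / φF_nv) f_rv = 1.3·620 − (620/(0.75·372))·170.6 = 426.9 MPa, capped at F_nt → F'_nt = 426.9 MPa.
R_n = F'_nt · A_b · n = 426.9 × 452.4 × 6 / 1000 = 1159 kN.
Design strength φR_n = 0.75 × 1159 = 869 kN.

869 kN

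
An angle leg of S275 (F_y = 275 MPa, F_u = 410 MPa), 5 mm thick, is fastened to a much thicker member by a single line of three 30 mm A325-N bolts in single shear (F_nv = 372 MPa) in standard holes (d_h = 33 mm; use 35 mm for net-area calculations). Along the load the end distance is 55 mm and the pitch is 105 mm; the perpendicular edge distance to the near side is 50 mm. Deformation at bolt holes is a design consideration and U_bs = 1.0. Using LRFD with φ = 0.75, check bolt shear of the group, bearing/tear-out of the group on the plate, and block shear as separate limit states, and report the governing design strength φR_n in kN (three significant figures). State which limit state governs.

Bolt shear: A_b = π·30²/4 = 706.9 mm²; R_n = 372 × 706.9 × 3 × 1 / 1000 = 788.9 kN → 0.75 × 788.9 = 592 kN.
Bearing: edge l_c = 38.5, r_n = 94.71 kN; interior l_c = 72, r_n = 147.6 kN; R_n = 94.71 + 2·147.6 = 389.9 kN → 292 kN.
Block shear: A_gv = 1325, A_nv = 887.5, A_nt = 162.5 mm²; R_n = min(0.6F_uA_nv, 0.6F_yA_gv) + U_bs·F_u·A_nt = 284.9 kN → 214 kN.
Block shear governs: 214 kN.

214 kN (block shear governs)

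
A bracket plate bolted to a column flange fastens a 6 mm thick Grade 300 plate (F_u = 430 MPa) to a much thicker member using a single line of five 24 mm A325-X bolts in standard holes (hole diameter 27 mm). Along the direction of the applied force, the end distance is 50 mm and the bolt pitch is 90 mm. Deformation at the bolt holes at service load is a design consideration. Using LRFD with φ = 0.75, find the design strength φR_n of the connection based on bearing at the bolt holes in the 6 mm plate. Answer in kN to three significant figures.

Per bolt r_n = 1.2 l_c t F_u ≤ 2.4 d t F_u; upper limit = 2.4 × 24 × 6 × 430 / 1000 = 148.6 kN.
Edge bolt: l_c = 50 − 27/2 = 36.5 mm → 1.2 × 36.5 × 6 × 430 / 1000 = 113 → r_n = 113 kN.
Interior bolts: l_c = 90 − 27 = 63 mm → 1.2 × 63 × 6 × 430 / 1000 = 195 → r_n = 148.6 kN.
R_n = 1 × 113 + 4 × 148.6 = 707.4 kN.
Design strength φR_n = 0.75 × 707.4 = 531 kN.

531 kN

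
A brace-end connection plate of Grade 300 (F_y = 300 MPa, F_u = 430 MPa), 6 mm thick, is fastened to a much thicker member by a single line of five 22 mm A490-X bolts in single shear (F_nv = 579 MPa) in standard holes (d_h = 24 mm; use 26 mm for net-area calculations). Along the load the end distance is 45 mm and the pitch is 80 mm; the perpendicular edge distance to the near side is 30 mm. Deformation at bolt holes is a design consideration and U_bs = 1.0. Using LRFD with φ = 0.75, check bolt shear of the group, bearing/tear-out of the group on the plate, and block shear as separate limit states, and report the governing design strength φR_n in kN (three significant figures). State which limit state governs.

321 kN (block shear governs)

Bolt shear: A_b = π·22²/4 = 380.1 mm²; R_n = 579 × 380.1 × 5 × 1 / 1000 = 1100 kN → 0.75 × 1100 = 825 kN.
Bearing: edge l_c = 33, r_n = 102.2 kN; interior l_c = 56, r_n = 136.2 kN; R_n = 102.2 + 4·136.2 = 647.1 kN → 485 kN.
Block shear: A_gv = 2190, A_nv = 1488, A_nt = 102 mm²; R_n = min(0.6F_uA_nv, 0.6F_yA_gv) + U_bs·F_u·A_nt = 427.8 kN → 321 kN.
Block shear governs: 321 kN.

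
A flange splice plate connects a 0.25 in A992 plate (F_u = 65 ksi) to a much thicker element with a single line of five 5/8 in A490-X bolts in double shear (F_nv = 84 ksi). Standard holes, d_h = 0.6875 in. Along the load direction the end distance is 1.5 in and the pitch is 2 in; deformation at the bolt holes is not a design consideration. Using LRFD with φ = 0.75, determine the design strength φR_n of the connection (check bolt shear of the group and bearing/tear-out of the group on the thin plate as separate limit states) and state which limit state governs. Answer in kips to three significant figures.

Bolt shear: A_b = π·0.625²/4 = 0.3068 in²; R_n = 84 × 0.3068 × 5 × 2 = 257.7 kips → 0.75 × 257.7 = 193 kips.
Bearing (1.5 l_c t F_u ≤ 3.0 d t F_u): upper limit = 3.0·0.625·0.25·65 = 30.47 kips.
  Edge l_c = 1.5 − 0.6875/2 = 1.156 → r_n = 28.18 kips; interior l_c = 2 − 0.6875 = 1.312 → r_n = 30.47 kips.
  R_n,bearing = 1·28.18 + 4·30.47 = 150.1 kips → 0.75 × 150.1 = 113 kips.
Bearing governs: 113 kips.

113 kips (bearing governs)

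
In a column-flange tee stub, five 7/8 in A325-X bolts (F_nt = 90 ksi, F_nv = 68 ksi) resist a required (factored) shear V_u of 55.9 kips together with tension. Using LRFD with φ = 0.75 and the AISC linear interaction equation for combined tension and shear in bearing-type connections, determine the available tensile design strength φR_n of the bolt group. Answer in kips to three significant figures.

190 kips

A_b = π·0.875²/4 = 0.6013 in²; f_rv = 55.9 / (5 × 0.6013) = 18.59 ksi.
F'_nt = 1.3 F_nt − (F_nt / φF_nv) f_rv = 1.3·90 − (90/(0.75·68))·18.59 = 84.19 ksi, capped at F_nt → F'_nt = 84.19 ksi.
R_n = F'_nt · A_b · n = 84.19 × 0.6013 × 5 = 253.1 kips.
Design strength φR_n = 0.75 × 253.1 = 190 kips.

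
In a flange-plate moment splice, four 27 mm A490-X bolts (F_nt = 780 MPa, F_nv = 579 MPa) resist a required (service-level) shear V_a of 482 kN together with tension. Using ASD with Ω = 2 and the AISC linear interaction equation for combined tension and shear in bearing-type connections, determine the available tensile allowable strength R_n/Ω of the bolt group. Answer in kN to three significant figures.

A_b = π·27²/4 = 572.6 mm²; f_rv = 482 × 1000 / (4 × 572.6) = 210.5 MPa.
F'_nt = 1.3 F_nt − (Ω F_nt / F_nv) f_rv = 1.3·780 − (2·780/579)·210.5 = 447 MPa, capped at F_nt → F'_nt = 447 MPa.
R_n = F'_nt · A_b · n = 447 × 572.6 × 4 / 1000 = 1024 kN.
Allowable strength R_n/Ω = 1024 / 2 = 512 kN.

512 kN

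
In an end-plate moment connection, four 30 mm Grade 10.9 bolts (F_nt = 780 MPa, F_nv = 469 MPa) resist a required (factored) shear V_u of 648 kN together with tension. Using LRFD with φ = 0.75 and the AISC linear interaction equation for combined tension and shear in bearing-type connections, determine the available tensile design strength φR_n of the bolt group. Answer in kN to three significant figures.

1070 kN

A_b = π·30²/4 = 706.9 mm²; f_rv = 648 × 1000 / (4 × 706.9) = 229.2 MPa.
F'_nt = 1.3 F_nt − (F_nt / φF_nv) f_rv = 1.3·780 − (780/(0.75·469))·229.2 = 505.8 MPa, capped at F_nt → F'_nt = 505.8 MPa.
R_n = F'_nt · A_b · n = 505.8 × 706.9 × 4 / 1000 = 1430 kN.
Design strength φR_n = 0.75 × 1430 = 1070 kN.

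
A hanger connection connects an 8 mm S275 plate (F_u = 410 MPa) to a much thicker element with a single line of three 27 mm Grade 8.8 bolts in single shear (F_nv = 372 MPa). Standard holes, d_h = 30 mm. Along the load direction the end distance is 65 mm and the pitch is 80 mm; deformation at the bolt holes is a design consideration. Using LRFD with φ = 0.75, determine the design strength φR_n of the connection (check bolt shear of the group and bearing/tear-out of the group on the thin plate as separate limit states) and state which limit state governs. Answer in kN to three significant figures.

Bolt shear: A_b = π·27²/4 = 572.6 mm²; R_n = 372 × 572.6 × 3 × 1 / 1000 = 639 kN → 0.75 × 639 = 479 kN.
Bearing (1.2 l_c t F_u ≤ 2.4 d t F_u): upper limit = 2.4·27·8·410 / 1000 = 212.5 kN.
  Edge l_c = 65 − 30/2 = 50 → r_n = 196.8 kN; interior l_c = 80 − 30 = 50 → r_n = 196.8 kN.
  R_n,bearing = 1·196.8 + 2·196.8 = 590.4 kN → 0.75 × 590.4 = 443 kN.
Bearing governs: 443 kN.

443 kN (bearing governs)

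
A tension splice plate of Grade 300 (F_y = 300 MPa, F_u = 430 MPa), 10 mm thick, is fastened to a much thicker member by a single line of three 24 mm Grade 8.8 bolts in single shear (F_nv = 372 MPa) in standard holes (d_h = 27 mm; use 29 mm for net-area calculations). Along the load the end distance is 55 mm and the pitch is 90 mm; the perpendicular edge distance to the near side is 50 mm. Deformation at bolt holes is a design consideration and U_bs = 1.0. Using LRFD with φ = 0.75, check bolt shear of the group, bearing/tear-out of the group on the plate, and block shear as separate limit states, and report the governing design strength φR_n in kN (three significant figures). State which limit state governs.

Bolt shear: A_b = π·24²/4 = 452.4 mm²; R_n = 372 × 452.4 × 3 × 1 / 1000 = 504.9 kN → 0.75 × 504.9 = 379 kN.
Bearing: edge l_c = 41.5, r_n = 214.1 kN; interior l_c = 63, r_n = 247.7 kN; R_n = 214.1 + 2·247.7 = 709.5 kN → 532 kN.
Block shear: A_gv = 2350, A_nv = 1625, A_nt = 355 mm²; R_n = min(0.6F_uA_nv, 0.6F_yA_gv) + U_bs·F_u·A_nt = 571.9 kN → 429 kN.
Bolt shear governs: 379 kN.

379 kN (bolt shear governs)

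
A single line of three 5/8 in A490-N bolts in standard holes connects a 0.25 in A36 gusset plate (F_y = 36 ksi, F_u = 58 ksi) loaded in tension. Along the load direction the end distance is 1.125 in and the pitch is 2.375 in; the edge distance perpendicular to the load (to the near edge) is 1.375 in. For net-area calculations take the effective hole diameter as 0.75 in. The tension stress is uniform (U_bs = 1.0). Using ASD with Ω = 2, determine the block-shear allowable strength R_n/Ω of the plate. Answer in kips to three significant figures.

Shear plane L_v = 1.125 + 2·2.375 = 5.875 in; A_gv = 5.875 × 0.25 = 1.469 in².
A_nv = (5.875 − 2.5·0.75) × 0.25 = 1 in².
A_nt = (1.375 − 0.5·0.75) × 0.25 = 0.25 in².
0.6 F_u A_nv = 34.8 kips; 0.6 F_y A_gv = 31.72 kips → shear yielding governs the shear term.
R_n = 31.72 + 1.0 × 58 × 0.25 = 46.22 kips.
Allowable strength R_n/Ω = 46.22 / 2 = 23.1 kips.

23.1 kips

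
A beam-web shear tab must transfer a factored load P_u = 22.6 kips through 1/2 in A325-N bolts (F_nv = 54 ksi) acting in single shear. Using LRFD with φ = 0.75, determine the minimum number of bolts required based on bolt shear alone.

A_b = π·0.5²/4 = 0.1963 in².
Per-bolt design strength φR_n = 0.75 × 54 × 0.1963 × 1 = 7.952 kips.
n ≥ 22.6 / 7.952 = 2.842 → use 3 bolts.

3 bolts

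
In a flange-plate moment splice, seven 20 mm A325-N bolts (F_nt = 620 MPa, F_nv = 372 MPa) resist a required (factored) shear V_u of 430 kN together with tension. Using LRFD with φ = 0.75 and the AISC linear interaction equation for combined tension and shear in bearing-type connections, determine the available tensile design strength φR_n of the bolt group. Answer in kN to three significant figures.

613 kN

A_b = π·20²/4 = 314.2 mm²; f_rv = 430 × 1000 / (7 × 314.2) = 195.5 MPa.
F'_nt = 1.3 F_nt − (F_nt / φF_nv) f_rv = 1.3·620 − (620/(0.75·372))·195.5 = 371.5 MPa, capped at F_nt → F'_nt = 371.5 MPa.
R_n = F'_nt · A_b · n = 371.5 × 314.2 × 7 / 1000 = 816.9 kN.
Design strength φR_n = 0.75 × 816.9 = 613 kN.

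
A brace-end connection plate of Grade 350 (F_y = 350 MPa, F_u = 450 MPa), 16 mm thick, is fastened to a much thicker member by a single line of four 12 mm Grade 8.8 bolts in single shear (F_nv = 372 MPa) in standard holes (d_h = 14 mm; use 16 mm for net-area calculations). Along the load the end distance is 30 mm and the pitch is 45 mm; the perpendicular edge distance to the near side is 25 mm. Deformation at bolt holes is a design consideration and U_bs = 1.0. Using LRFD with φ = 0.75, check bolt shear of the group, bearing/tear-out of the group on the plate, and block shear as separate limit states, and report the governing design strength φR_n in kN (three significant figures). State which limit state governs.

Bolt shear: A_b = π·12²/4 = 113.1 mm²; R_n = 372 × 113.1 × 4 × 1 / 1000 = 168.3 kN → 0.75 × 168.3 = 126 kN.
Bearing: edge l_c = 23, r_n = 198.7 kN; interior l_c = 31, r_n = 207.4 kN; R_n = 198.7 + 3·207.4 = 820.8 kN → 616 kN.
Block shear: A_gv = 2640, A_nv = 1744, A_nt = 272 mm²; R_n = min(0.6F_uA_nv, 0.6F_yA_gv) + U_bs·F_u·A_nt = 593.3 kN → 445 kN.
Bolt shear governs: 126 kN.

126 kN (bolt shear governs)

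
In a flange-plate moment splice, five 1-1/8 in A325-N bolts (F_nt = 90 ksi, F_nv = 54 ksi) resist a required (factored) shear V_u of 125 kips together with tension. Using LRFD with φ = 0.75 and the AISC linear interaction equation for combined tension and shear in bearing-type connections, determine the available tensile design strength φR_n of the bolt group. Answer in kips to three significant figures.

A_b = π·1.125²/4 = 0.994 in²; f_rv = 125 / (5 × 0.994) = 25.15 ksi.
F'_nt = 1.3 F_nt − (F_nt / φF_nv) f_rv = 1.3·90 − (90/(0.75·54))·25.15 = 61.11 ksi, capped at F_nt → F'_nt = 61.11 ksi.
R_n = F'_nt · A_b · n = 61.11 × 0.994 × 5 = 303.7 kips.
Design strength φR_n = 0.75 × 303.7 = 228 kips.

228 kips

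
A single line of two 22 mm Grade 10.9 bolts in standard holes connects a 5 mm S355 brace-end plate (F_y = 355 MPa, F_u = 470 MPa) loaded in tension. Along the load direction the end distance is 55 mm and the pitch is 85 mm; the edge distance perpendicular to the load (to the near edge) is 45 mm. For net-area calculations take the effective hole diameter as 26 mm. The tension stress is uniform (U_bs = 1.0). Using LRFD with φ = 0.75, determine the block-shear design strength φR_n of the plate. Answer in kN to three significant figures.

163 kN

Shear plane L_v = 55 + 1·85 = 140 mm; A_gv = 140 × 5 = 700 mm².
A_nv = (140 − 1.5·26) × 5 = 505 mm².
A_nt = (45 − 0.5·26) × 5 = 160 mm².
0.6 F_u A_nv = 142.4 kN; 0.6 F_y A_gv = 149.1 kN → shear rupture governs the shear term.
R_n = 142.4 + 1.0 × 470 × 160 / 1000 = 217.6 kN.
Design strength φR_n = 0.75 × 217.6 = 163 kN.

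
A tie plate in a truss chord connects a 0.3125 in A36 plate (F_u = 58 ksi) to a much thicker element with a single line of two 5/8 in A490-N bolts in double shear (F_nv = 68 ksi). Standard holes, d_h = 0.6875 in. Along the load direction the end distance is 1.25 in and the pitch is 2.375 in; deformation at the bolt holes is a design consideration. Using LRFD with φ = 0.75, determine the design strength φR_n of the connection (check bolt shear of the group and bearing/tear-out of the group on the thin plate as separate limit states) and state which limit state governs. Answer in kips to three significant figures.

Bolt shear: A_b = π·0.625²/4 = 0.3068 in²; R_n = 68 × 0.3068 × 2 × 2 = 83.45 kips → 0.75 × 83.45 = 62.6 kips.
Bearing (1.2 l_c t F_u ≤ 2.4 d t F_u): upper limit = 2.4·0.625·0.3125·58 = 27.19 kips.
  Edge l_c = 1.25 − 0.6875/2 = 0.9062 → r_n = 19.71 kips; interior l_c = 2.375 − 0.6875 = 1.688 → r_n = 27.19 kips.
  R_n,bearing = 1·19.71 + 1·27.19 = 46.9 kips → 0.75 × 46.9 = 35.2 kips.
Bearing governs: 35.2 kips.

35.2 kips (bearing governs)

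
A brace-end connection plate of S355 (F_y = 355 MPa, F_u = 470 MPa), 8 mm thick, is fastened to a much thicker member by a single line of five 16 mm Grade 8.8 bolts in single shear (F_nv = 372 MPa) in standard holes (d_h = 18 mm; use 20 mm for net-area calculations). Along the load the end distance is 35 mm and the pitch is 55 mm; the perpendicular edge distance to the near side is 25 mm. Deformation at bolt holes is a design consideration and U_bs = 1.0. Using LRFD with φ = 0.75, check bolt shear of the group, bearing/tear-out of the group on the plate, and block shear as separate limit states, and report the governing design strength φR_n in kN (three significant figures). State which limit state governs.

280 kN (bolt shear governs)

Bolt shear: A_b = π·16²/4 = 201.1 mm²; R_n = 372 × 201.1 × 5 × 1 / 1000 = 374 kN → 0.75 × 374 = 280 kN.
Bearing: edge l_c = 26, r_n = 117.3 kN; interior l_c = 37, r_n = 144.4 kN; R_n = 117.3 + 4·144.4 = 694.8 kN → 521 kN.
Block shear: A_gv = 2040, A_nv = 1320, A_nt = 120 mm²; R_n = min(0.6F_uA_nv, 0.6F_yA_gv) + U_bs·F_u·A_nt = 428.6 kN → 321 kN.
Bolt shear governs: 280 kN.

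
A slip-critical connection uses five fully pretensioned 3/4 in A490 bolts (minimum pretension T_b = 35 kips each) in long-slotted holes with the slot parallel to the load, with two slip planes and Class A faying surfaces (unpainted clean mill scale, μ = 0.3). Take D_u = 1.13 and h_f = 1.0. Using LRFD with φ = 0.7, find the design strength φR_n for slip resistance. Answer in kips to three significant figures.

R_n = μ · D_u · h_f · T_b · n_s · n_b = 0.3 × 1.13 × 1.0 × 35 × 2 × 5 = 118.6 kips.
Design strength φR_n = 0.7 × 118.6 = 83.1 kips.

83.1 kips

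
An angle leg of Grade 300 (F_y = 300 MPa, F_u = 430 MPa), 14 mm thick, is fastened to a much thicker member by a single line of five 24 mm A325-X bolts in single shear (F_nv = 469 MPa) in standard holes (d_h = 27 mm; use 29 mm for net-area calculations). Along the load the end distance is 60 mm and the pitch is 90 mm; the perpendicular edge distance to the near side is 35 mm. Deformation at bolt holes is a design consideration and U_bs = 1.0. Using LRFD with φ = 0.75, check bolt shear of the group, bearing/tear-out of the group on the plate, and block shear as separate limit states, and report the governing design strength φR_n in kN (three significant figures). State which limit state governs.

796 kN (bolt shear governs)

Bolt shear: A_b = π·24²/4 = 452.4 mm²; R_n = 469 × 452.4 × 5 × 1 / 1000 = 1061 kN → 0.75 × 1061 = 796 kN.
Bearing: edge l_c = 46.5, r_n = 335.9 kN; interior l_c = 63, r_n = 346.8 kN; R_n = 335.9 + 4·346.8 = 1723 kN → 1290 kN.
Block shear: A_gv = 5880, A_nv = 4053, A_nt = 287 mm²; R_n = min(0.6F_uA_nv, 0.6F_yA_gv) + U_bs·F_u·A_nt = 1169 kN → 877 kN.
Bolt shear governs: 796 kN.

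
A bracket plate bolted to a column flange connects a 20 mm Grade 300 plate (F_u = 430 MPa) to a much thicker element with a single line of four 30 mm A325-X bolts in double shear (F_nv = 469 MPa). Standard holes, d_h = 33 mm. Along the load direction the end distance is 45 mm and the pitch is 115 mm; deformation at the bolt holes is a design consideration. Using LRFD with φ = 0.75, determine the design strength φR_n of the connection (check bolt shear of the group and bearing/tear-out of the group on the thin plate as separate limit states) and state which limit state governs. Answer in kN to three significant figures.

1610 kN (bearing governs)

Bolt shear: A_b = π·30²/4 = 706.9 mm²; R_n = 469 × 706.9 × 4 × 2 / 1000 = 2652 kN → 0.75 × 2652 = 1990 kN.
Bearing (1.2 l_c t F_u ≤ 2.4 d t F_u): upper limit = 2.4·30·20·430 / 1000 = 619.2 kN.
  Edge l_c = 45 − 33/2 = 28.5 → r_n = 294.1 kN; interior l_c = 115 − 33 = 82 → r_n = 619.2 kN.
  R_n,bearing = 1·294.1 + 3·619.2 = 2152 kN → 0.75 × 2152 = 1610 kN.
Bearing governs: 1610 kN.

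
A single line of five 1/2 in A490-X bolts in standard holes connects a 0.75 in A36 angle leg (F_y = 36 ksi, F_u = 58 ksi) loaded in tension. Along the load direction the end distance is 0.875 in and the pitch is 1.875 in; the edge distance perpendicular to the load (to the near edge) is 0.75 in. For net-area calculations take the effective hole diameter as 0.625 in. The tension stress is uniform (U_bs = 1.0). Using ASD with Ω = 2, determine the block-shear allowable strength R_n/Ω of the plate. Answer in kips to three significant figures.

77.4 kips

Shear plane L_v = 0.875 + 4·1.875 = 8.375 in; A_gv = 8.375 × 0.75 = 6.281 in².
A_nv = (8.375 − 4.5·0.625) × 0.75 = 4.172 in².
A_nt = (0.75 − 0.5·0.625) × 0.75 = 0.3281 in².
0.6 F_u A_nv = 145.2 kips; 0.6 F_y A_gv = 135.7 kips → shear yielding governs the shear term.
R_n = 135.7 + 1.0 × 58 × 0.3281 = 154.7 kips.
Allowable strength R_n/Ω = 154.7 / 2 = 77.4 kips.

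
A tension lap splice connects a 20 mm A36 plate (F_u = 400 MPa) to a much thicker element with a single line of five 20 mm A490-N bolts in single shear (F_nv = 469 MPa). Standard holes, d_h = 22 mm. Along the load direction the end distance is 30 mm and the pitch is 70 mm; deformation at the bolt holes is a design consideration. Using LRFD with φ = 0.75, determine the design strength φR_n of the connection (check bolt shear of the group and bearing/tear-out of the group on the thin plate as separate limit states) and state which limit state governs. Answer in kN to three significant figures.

Bolt shear: A_b = π·20²/4 = 314.2 mm²; R_n = 469 × 314.2 × 5 × 1 / 1000 = 736.7 kN → 0.75 × 736.7 = 553 kN.
Bearing (1.2 l_c t F_u ≤ 2.4 d t F_u): upper limit = 2.4·20·20·400 / 1000 = 384 kN.
  Edge l_c = 30 − 22/2 = 19 → r_n = 182.4 kN; interior l_c = 70 − 22 = 48 → r_n = 384 kN.
  R_n,bearing = 1·182.4 + 4·384 = 1718 kN → 0.75 × 1718 = 1290 kN.
Bolt shear governs: 553 kN.

553 kN (bolt shear governs)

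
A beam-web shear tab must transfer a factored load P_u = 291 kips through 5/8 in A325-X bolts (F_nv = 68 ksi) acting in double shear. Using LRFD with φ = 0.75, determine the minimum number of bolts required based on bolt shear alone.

A_b = π·0.625²/4 = 0.3068 in².
Per-bolt design strength φR_n = 0.75 × 68 × 0.3068 × 2 = 31.29 kips.
n ≥ 291 / 31.29 = 9.299 → use 10 bolts.

10 bolts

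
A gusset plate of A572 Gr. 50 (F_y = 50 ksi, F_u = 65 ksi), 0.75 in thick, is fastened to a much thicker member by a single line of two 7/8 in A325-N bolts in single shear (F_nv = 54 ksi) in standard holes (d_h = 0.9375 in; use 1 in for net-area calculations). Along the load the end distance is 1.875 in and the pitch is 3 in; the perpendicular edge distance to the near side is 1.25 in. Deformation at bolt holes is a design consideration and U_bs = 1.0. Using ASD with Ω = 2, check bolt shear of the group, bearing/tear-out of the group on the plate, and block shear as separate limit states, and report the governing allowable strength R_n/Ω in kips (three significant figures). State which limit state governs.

Bolt shear: A_b = π·0.875²/4 = 0.6013 in²; R_n = 54 × 0.6013 × 2 × 1 = 64.94 kips → 64.94 / 2 = 32.5 kips.
Bearing: edge l_c = 1.406, r_n = 82.27 kips; interior l_c = 2.062, r_n = 102.4 kips; R_n = 82.27 + 1·102.4 = 184.6 kips → 92.3 kips.
Block shear: A_gv = 3.656, A_nv = 2.531, A_nt = 0.5625 in²; R_n = min(0.6F_uA_nv, 0.6F_yA_gv) + U_bs·F_u·A_nt = 135.3 kips → 67.6 kips.
Bolt shear governs: 32.5 kips.

32.5 kips (bolt shear governs)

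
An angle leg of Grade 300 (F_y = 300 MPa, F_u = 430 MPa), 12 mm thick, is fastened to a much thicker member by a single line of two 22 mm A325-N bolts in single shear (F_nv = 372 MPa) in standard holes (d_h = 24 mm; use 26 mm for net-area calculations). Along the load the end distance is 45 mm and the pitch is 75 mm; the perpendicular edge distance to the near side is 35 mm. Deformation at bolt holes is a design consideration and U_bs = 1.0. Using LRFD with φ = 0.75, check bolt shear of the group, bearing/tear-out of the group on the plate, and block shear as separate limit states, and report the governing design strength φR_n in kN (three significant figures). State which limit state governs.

212 kN (bolt shear governs)

Bolt shear: A_b = π·22²/4 = 380.1 mm²; R_n = 372 × 380.1 × 2 × 1 / 1000 = 282.8 kN → 0.75 × 282.8 = 212 kN.
Bearing: edge l_c = 33, r_n = 204.3 kN; interior l_c = 51, r_n = 272.4 kN; R_n = 204.3 + 1·272.4 = 476.8 kN → 358 kN.
Block shear: A_gv = 1440, A_nv = 972, A_nt = 264 mm²; R_n = min(0.6F_uA_nv, 0.6F_yA_gv) + U_bs·F_u·A_nt = 364.3 kN → 273 kN.
Bolt shear governs: 212 kN.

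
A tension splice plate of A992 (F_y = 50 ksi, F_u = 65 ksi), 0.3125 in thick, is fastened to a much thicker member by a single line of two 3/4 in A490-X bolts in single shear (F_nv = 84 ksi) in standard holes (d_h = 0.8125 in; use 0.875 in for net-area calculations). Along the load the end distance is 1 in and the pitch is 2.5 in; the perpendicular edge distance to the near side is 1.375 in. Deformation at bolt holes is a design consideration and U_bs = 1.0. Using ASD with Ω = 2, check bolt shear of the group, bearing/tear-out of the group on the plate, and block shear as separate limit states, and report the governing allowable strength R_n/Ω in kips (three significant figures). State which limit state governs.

22.9 kips (block shear governs)

Bolt shear: A_b = π·0.75²/4 = 0.4418 in²; R_n = 84 × 0.4418 × 2 × 1 = 74.22 kips → 74.22 / 2 = 37.1 kips.
Bearing: edge l_c = 0.5938, r_n = 14.47 kips; interior l_c = 1.688, r_n = 36.56 kips; R_n = 14.47 + 1·36.56 = 51.04 kips → 25.5 kips.
Block shear: A_gv = 1.094, A_nv = 0.6836, A_nt = 0.293 in²; R_n = min(0.6F_uA_nv, 0.6F_yA_gv) + U_bs·F_u·A_nt = 45.7 kips → 22.9 kips.
Block shear governs: 22.9 kips.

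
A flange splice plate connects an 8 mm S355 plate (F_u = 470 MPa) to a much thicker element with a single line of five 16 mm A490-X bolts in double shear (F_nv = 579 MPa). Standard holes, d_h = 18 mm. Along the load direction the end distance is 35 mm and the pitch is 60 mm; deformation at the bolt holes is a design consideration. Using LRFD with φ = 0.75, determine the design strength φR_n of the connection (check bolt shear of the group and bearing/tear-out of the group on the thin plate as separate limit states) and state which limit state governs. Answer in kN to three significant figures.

Bolt shear: A_b = π·16²/4 = 201.1 mm²; R_n = 579 × 201.1 × 5 × 2 / 1000 = 1164 kN → 0.75 × 1164 = 873 kN.
Bearing (1.2 l_c t F_u ≤ 2.4 d t F_u): upper limit = 2.4·16·8·470 / 1000 = 144.4 kN.
  Edge l_c = 35 − 18/2 = 26 → r_n = 117.3 kN; interior l_c = 60 − 18 = 42 → r_n = 144.4 kN.
  R_n,bearing = 1·117.3 + 4·144.4 = 694.8 kN → 0.75 × 694.8 = 521 kN.
Bearing governs: 521 kN.

521 kN (bearing governs)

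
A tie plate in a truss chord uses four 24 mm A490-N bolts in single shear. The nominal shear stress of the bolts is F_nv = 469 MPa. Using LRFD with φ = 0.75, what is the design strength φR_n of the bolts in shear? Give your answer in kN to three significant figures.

637 kN

A_b = π × 24² / 4 = 452.4 mm².
R_n = F_nv · A_b · n · n_s = 469 × 452.4 × 4 × 1 / 1000 = 848.7 kN.
Design strength φR_n = 0.75 × 848.7 = 637 kN.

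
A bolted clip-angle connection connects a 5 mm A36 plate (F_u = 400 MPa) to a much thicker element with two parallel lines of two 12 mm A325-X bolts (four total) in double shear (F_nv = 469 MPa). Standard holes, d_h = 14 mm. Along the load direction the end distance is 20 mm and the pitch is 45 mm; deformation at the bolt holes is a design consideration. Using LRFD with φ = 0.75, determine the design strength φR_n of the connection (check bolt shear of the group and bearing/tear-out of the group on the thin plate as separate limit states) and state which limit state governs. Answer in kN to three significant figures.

Bolt shear: A_b = π·12²/4 = 113.1 mm²; R_n = 469 × 113.1 × 4 × 2 / 1000 = 424.3 kN → 0.75 × 424.3 = 318 kN.
Bearing (1.2 l_c t F_u ≤ 2.4 d t F_u): upper limit = 2.4·12·5·400 / 1000 = 57.6 kN.
  Edge l_c = 20 − 14/2 = 13 → r_n = 31.2 kN; interior l_c = 45 − 14 = 31 → r_n = 57.6 kN.
  R_n,bearing = 2·31.2 + 2·57.6 = 177.6 kN → 0.75 × 177.6 = 133 kN.
Bearing governs: 133 kN.

133 kN (bearing governs)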